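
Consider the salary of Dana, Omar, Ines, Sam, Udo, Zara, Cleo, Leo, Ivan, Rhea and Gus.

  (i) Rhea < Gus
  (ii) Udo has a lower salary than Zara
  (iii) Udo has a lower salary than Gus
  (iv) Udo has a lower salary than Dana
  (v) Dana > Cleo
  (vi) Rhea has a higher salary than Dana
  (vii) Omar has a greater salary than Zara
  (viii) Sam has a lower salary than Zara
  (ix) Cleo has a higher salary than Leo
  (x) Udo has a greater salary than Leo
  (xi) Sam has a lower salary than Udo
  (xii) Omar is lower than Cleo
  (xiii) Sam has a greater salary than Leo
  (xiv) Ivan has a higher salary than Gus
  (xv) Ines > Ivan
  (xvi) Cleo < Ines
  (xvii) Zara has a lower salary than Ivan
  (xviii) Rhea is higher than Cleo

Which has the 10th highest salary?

Sam

The consecutive relations fix a unique order: Leo < Sam < Udo < Zara < Omar < Cleo < Dana < Rhea < Gus < Ivan < Ines.
The 10th largest is Sam.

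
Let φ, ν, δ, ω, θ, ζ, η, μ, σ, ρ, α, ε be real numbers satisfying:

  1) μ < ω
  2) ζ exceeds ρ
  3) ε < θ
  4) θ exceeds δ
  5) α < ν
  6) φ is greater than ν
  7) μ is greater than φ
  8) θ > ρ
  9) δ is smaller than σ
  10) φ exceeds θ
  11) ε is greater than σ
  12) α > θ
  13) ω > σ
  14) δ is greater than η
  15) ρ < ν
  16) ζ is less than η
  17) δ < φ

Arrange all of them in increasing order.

ρ < ζ < η < δ < σ < ε < θ < α < ν < φ < μ < ω

Each adjacent pair is fixed by a given relation: ρ < ζ; ζ < η; η < δ; δ < σ; σ < ε; ε < θ; θ < α; α < ν; ν < φ; φ < μ; μ < ω. Chaining them end to end gives the full order.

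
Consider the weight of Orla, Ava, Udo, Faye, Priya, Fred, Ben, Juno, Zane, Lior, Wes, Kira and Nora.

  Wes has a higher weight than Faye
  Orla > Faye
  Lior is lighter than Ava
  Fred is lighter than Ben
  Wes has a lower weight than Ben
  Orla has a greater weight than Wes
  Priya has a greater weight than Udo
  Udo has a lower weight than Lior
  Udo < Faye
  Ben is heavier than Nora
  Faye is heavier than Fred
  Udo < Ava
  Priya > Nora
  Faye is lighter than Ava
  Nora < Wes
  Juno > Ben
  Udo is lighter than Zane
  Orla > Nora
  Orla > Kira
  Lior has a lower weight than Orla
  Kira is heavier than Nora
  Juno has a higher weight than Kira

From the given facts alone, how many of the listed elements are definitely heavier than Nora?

From Nora the given relations immediately reach Wes, Kira, Orla, Ben, Priya.
From those, Juno — 6 in total.
Nothing else is reachable above Nora; 6 in all.

6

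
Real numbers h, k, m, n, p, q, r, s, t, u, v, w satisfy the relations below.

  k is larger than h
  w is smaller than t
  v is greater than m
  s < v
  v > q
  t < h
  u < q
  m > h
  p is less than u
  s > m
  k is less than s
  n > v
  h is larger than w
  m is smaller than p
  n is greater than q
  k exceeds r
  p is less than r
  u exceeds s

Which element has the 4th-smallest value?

Piecing the relations together gives one ordering: w < t < h < m < p < r < k < s < u < q < v < n.
Counting 4 from the smallest end gives m.

m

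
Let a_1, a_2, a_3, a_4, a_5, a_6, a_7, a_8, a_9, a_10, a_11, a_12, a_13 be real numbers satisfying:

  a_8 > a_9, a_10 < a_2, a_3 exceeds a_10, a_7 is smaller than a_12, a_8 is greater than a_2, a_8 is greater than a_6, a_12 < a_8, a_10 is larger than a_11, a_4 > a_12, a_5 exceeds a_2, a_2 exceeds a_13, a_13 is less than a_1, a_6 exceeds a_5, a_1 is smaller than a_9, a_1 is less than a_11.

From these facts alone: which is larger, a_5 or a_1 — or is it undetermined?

a_1 < a_11 and a_11 < a_10 give a_1 < a_10.
Then a_10 < a_2 extends the chain to a_2.
Then a_2 < a_5 extends the chain to a_5.
So a_5 is larger.

a_5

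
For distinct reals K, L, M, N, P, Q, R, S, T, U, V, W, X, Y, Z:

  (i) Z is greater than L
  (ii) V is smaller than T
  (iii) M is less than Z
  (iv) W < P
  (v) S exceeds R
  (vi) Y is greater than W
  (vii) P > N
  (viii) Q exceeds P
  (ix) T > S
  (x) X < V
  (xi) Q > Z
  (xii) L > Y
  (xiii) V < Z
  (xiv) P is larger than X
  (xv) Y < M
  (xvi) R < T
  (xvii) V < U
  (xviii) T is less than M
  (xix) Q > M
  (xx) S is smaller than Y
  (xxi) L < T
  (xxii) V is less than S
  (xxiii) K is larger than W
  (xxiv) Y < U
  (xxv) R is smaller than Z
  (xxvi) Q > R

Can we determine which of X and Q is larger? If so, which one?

X < V < S < Y < L < T < M < Q, by transitivity through V, S, Y, L, T, M.
So Q is larger.

Q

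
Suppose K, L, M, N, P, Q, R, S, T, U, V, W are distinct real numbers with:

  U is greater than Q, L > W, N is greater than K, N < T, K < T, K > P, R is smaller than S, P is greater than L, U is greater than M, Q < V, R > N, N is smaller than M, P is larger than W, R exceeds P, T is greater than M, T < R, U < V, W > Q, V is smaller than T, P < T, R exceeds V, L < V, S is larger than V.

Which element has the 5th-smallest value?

K

The consecutive relations fix a unique order: Q < W < L < P < K < N < M < U < V < T < R < S.
Counting 5 from the smallest end gives K.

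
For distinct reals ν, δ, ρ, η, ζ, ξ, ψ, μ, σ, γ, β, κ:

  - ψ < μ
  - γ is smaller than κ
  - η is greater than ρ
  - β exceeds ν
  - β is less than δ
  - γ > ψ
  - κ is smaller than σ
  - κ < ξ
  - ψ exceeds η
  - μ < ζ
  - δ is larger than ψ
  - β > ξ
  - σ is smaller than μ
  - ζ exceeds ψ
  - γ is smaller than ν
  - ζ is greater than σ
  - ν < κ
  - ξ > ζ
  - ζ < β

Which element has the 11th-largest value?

η

The consecutive relations fix a unique order: ρ < η < ψ < γ < ν < κ < σ < μ < ζ < ξ < β < δ.
Counting 11 from the largest end gives η.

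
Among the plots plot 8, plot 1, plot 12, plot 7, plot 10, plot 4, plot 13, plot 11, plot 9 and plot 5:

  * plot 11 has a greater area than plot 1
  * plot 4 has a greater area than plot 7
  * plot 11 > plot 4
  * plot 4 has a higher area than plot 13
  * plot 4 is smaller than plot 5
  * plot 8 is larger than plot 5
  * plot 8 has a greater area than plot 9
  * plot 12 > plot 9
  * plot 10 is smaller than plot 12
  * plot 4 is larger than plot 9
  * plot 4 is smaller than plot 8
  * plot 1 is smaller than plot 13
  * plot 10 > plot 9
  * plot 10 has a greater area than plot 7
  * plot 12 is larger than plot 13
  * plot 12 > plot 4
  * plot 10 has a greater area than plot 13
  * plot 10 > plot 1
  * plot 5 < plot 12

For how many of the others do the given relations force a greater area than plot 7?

The elements the relations force above plot 7 are plot 4, plot 10, plot 5, plot 12, plot 8, plot 11 — no chain reaches any other.
That is 6.

6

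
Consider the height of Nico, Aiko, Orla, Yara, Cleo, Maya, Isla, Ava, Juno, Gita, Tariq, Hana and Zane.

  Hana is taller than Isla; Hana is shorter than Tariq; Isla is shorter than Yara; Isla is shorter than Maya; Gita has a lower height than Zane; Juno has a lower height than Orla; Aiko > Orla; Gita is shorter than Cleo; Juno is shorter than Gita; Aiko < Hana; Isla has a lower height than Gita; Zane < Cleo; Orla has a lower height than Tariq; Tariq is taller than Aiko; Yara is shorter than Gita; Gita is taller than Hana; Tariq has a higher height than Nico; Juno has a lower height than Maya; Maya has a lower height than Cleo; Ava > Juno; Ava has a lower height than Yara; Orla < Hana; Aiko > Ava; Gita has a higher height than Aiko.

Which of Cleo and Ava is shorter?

Ava

The relevant relations are Ava < Aiko; Aiko < Hana; Hana < Gita; Gita < Zane; Zane < Cleo.
Chaining these gives Ava < Aiko < Hana < Gita < Zane < Cleo.
So Ava < Cleo; Ava is the shorter of the two.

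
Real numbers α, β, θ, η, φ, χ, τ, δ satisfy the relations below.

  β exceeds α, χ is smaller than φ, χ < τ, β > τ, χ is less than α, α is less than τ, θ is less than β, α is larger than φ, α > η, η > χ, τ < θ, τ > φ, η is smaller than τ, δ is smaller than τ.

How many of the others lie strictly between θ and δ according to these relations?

1

Chaining upward from δ reaches: τ, β.
Chaining downward from θ reaches: χ, φ, η, α, τ.
Strictly between δ and θ are those in both lists: τ — 1 element.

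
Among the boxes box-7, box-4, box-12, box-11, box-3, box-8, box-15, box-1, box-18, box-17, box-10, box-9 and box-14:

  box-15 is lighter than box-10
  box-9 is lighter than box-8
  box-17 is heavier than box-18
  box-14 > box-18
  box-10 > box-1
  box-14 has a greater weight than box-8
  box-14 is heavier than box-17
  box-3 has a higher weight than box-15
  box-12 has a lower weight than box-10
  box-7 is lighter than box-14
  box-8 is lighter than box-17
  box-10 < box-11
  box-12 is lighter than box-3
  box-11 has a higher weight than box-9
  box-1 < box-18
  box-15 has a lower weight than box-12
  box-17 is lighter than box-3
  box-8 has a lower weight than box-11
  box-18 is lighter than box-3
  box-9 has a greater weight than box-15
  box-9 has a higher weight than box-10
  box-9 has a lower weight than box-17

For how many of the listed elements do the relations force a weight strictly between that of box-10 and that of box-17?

2

The relations place box-10 below box-17. An element lies strictly between them when it is forced above box-10 and also forced below box-17.
Above box-10: {box-9, box-8, box-3, box-11, box-14}. Below box-17: {box-1, box-15, box-12, box-18, box-9, box-8}.
Intersection: {box-9, box-8} — 2.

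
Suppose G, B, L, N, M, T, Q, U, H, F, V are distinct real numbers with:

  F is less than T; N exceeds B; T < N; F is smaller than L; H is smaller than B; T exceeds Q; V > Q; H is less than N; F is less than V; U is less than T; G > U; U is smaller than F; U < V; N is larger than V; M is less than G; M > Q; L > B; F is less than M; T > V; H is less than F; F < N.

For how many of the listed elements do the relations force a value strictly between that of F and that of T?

Chaining upward from F reaches: M, V, L, N, G.
Chaining downward from T reaches: U, H, Q, V.
Strictly between F and T are those in both lists: V — 1 element.

1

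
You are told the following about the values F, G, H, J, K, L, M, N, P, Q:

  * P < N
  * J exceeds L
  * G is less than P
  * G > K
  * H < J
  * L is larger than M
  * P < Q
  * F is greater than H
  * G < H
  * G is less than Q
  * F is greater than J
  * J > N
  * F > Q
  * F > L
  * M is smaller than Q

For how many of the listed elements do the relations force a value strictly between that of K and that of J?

4

Chaining upward from K reaches: G, P, Q, H, N, F.
Chaining downward from J reaches: G, M, P, L, H, N.
Strictly between K and J are those in both lists: G, P, H, N — 4 elements.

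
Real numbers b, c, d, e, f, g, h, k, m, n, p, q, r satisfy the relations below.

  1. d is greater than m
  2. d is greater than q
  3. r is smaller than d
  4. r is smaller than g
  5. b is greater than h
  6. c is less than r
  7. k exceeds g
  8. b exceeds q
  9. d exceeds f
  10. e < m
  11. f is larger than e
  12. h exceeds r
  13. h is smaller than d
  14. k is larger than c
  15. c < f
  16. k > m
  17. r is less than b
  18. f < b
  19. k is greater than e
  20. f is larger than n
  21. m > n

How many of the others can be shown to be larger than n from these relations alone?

Directly above n: m, f.
One step further: k, b, d (5 so far).
No other element is forced above n by the given relations, so the count is 5.

5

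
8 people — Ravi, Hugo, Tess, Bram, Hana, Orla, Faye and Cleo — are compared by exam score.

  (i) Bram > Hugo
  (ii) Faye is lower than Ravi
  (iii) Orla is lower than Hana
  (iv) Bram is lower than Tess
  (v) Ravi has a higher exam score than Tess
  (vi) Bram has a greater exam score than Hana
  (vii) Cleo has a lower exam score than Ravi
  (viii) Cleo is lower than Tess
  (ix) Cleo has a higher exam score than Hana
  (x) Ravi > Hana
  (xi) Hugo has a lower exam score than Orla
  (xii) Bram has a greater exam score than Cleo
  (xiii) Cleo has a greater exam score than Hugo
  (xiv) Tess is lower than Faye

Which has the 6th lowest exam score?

Chaining the given pairs: Hugo < Orla < Hana < Cleo < Bram < Tess < Faye < Ravi.
Counting 6 from the smallest end gives Tess.

Tess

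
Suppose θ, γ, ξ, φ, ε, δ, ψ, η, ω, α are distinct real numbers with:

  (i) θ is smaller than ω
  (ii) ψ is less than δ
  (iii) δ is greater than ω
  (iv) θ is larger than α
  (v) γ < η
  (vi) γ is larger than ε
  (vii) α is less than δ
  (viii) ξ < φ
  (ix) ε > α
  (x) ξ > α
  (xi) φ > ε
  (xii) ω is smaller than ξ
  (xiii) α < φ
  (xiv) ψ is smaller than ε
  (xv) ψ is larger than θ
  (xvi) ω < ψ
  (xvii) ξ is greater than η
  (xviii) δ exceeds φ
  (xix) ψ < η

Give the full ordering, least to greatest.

α < θ < ω < ψ < ε < γ < η < ξ < φ < δ

Nothing is placed below α, so it is least; from there α < θ; θ < ω; ω < ψ; ψ < ε; ε < γ; γ < η; η < ξ; ξ < φ; φ < δ, each given directly.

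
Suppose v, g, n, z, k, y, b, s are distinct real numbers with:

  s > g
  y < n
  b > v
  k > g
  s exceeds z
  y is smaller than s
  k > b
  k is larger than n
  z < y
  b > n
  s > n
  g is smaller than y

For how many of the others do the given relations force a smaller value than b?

From b the given relations immediately reach v, n.
From those, y — 3 in total.
From those, z, g — 5 in total.
No other element is forced below b by the given relations, so the count is 5.

5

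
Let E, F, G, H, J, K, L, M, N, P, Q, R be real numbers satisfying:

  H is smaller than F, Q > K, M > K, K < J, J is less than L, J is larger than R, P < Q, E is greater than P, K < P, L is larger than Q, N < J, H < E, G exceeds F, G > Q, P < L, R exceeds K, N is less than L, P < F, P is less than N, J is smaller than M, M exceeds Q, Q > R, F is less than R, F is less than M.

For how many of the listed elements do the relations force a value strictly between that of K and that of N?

1

The relations place K below N. An element lies strictly between them when it is forced above K and also forced below N.
Above K: {P, F, R, Q, E, J, L, G, M}. Below N: {P}.
Intersection: {P} — 1.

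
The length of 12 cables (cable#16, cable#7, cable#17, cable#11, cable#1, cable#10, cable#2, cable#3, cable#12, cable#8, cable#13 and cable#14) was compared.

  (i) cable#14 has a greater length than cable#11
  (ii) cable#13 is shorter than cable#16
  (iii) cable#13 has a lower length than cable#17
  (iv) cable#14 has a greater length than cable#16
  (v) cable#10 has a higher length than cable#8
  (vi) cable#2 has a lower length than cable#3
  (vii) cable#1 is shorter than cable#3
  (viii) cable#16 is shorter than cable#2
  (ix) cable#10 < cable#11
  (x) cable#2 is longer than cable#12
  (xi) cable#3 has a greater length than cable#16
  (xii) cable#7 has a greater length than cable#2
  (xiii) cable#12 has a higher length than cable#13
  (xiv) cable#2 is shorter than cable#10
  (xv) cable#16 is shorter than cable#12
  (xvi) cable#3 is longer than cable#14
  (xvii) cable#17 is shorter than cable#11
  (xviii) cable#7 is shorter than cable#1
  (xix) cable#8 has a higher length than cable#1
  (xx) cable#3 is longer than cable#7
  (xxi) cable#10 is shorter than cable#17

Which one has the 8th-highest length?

cable#7

Chaining the given pairs: cable#13 < cable#16 < cable#12 < cable#2 < cable#7 < cable#1 < cable#8 < cable#10 < cable#17 < cable#11 < cable#14 < cable#3.
The 8th largest is cable#7.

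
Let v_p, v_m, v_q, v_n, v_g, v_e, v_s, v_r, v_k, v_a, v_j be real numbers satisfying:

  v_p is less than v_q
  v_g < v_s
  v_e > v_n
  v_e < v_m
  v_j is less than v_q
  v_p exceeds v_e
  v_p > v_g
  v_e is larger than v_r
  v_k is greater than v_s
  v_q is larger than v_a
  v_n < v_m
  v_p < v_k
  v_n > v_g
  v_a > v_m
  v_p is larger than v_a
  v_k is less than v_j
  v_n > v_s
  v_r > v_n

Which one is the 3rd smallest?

Piecing the relations together gives one ordering: v_g < v_s < v_n < v_r < v_e < v_m < v_a < v_p < v_k < v_j < v_q.
The 3rd smallest is v_n.

v_n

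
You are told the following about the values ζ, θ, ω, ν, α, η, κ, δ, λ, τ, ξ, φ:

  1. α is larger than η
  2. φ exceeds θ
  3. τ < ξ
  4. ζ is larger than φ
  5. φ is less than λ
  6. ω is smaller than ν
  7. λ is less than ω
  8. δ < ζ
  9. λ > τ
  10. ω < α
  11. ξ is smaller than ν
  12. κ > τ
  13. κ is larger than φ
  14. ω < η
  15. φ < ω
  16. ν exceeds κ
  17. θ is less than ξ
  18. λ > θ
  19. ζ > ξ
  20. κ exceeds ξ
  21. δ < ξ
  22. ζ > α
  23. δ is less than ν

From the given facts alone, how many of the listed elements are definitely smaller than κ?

5

From κ the given relations immediately reach τ, φ, ξ.
From those, θ, δ — 5 in total.
No other element is forced below κ by the given relations, so the count is 5.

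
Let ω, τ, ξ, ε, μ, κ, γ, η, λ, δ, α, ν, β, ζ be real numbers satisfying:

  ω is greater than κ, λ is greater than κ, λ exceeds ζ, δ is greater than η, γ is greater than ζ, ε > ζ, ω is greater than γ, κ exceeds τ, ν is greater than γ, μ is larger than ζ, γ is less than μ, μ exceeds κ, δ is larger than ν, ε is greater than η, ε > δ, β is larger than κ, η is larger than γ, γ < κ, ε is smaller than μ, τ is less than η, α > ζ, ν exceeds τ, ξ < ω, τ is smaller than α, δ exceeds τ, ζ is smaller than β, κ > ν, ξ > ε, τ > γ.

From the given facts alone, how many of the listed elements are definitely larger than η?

5

Directly above η: δ, ε.
One step further: ξ, μ (4 so far).
One step further: ω (5 so far).
No other element is forced above η by the given relations, so the count is 5.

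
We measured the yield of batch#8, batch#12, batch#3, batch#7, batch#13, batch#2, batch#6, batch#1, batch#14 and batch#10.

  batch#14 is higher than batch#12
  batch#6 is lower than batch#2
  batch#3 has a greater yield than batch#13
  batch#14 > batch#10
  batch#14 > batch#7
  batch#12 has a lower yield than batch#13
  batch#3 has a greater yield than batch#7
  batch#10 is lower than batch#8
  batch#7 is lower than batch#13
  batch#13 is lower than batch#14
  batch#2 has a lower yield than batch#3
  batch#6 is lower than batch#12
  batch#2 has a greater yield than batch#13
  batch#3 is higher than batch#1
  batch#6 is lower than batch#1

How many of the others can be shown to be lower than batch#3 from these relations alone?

Directly below batch#3: batch#7, batch#13, batch#2, batch#1.
One step further: batch#6, batch#12 (6 so far).
No other element is forced below batch#3 by the given relations, so the count is 6.

6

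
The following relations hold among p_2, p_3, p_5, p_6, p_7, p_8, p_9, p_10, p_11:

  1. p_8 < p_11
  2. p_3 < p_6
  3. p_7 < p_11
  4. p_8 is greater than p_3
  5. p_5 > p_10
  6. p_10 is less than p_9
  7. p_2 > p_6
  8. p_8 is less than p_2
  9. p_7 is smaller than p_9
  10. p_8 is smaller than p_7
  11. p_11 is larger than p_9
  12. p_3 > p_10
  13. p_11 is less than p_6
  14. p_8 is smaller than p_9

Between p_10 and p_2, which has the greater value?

Chaining the given relations: p_10 < p_3 < p_8 < p_7 < p_9 < p_11 < p_6 < p_2.
So p_10 < p_2; p_2 is the larger of the two.

p_2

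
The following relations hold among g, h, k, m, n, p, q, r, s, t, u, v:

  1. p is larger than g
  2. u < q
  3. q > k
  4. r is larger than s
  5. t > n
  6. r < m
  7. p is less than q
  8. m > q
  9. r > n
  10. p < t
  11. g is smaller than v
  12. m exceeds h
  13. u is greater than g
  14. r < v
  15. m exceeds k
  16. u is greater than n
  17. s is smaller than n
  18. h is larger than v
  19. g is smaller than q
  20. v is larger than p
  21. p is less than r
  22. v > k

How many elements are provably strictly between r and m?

Chaining upward from r reaches: v, h.
Chaining downward from m reaches: g, k, p, s, n, u, v, q, h.
Strictly between r and m are those in both lists: v, h — 2 elements.

2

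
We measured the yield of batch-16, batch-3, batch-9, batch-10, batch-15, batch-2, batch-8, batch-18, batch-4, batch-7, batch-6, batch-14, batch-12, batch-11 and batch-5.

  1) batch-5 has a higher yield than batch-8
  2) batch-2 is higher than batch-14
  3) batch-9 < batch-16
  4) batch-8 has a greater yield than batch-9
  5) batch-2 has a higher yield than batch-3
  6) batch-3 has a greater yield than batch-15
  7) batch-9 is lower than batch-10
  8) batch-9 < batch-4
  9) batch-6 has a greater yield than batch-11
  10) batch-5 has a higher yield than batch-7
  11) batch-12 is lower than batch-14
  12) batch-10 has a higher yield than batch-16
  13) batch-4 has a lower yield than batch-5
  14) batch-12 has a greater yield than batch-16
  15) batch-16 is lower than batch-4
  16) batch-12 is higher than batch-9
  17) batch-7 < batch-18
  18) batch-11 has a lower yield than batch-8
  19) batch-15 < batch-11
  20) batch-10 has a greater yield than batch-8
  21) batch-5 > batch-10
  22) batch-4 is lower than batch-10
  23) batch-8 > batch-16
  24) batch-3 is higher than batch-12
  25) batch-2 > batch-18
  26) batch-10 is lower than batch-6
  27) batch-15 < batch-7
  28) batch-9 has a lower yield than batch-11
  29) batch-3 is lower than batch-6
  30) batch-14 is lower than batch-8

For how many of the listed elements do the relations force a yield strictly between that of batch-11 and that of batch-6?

2

Chaining upward from batch-11 reaches: batch-8, batch-10, batch-5.
Chaining downward from batch-6 reaches: batch-9, batch-16, batch-15, batch-12, batch-14, batch-4, batch-3, batch-8, batch-10.
Strictly between batch-11 and batch-6 are those in both lists: batch-8, batch-10 — 2 elements.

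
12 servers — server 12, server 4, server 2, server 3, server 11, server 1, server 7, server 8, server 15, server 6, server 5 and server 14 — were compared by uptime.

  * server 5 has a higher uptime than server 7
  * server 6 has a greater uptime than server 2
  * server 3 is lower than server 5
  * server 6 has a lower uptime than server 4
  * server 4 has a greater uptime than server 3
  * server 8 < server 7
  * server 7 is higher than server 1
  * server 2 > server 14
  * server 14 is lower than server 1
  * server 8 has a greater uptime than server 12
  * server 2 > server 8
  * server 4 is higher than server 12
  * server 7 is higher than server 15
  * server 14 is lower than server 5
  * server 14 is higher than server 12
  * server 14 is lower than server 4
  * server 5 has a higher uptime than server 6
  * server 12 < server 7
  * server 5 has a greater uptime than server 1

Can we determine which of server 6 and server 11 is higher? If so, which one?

undetermined

Following every chain through server 6: above server 6 we get server 4, server 5; below server 6 we get server 12, server 14, server 8, server 2.
server 11 is not reached, and no chain runs the other way from server 11 to server 6.
So the given relations leave the order of server 6 and server 11 undetermined.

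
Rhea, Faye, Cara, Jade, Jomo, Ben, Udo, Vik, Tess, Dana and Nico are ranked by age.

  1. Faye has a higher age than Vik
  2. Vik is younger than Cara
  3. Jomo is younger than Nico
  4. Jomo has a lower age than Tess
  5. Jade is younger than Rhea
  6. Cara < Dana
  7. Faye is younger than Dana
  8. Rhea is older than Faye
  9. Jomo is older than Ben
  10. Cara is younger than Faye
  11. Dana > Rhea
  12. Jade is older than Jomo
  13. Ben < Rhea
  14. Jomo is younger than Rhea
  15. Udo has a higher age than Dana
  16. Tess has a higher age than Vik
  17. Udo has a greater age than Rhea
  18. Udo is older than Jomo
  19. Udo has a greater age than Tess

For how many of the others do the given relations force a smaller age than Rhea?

The elements the relations force below Rhea are Ben, Vik, Jomo, Cara, Faye, Jade — no chain reaches any other.
That is 6.

6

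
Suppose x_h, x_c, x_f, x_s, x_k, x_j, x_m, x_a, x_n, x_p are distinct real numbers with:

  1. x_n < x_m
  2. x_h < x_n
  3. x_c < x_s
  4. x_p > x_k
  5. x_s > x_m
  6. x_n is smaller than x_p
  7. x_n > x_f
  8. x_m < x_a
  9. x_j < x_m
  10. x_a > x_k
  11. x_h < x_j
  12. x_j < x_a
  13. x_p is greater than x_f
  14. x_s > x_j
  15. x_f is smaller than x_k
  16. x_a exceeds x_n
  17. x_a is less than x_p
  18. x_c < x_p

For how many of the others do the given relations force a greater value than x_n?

4

From x_n the given relations immediately reach x_m, x_a, x_p.
From those, x_s — 4 in total.
Nothing else is reachable above x_n; 4 in all.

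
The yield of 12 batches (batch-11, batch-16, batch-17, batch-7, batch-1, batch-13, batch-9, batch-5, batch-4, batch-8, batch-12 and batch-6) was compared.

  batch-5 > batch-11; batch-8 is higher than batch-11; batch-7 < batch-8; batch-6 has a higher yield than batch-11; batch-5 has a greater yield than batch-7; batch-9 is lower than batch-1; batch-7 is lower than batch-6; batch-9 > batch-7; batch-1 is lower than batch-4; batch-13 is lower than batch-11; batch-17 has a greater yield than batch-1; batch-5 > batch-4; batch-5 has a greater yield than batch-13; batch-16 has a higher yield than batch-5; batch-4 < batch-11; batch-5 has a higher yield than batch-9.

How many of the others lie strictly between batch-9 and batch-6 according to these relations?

The relations place batch-9 below batch-6. An element lies strictly between them when it is forced above batch-9 and also forced below batch-6.
Above batch-9: {batch-1, batch-4, batch-11, batch-5, batch-16, batch-8, batch-17}. Below batch-6: {batch-7, batch-13, batch-1, batch-4, batch-11}.
Intersection: {batch-1, batch-4, batch-11} — 3.

3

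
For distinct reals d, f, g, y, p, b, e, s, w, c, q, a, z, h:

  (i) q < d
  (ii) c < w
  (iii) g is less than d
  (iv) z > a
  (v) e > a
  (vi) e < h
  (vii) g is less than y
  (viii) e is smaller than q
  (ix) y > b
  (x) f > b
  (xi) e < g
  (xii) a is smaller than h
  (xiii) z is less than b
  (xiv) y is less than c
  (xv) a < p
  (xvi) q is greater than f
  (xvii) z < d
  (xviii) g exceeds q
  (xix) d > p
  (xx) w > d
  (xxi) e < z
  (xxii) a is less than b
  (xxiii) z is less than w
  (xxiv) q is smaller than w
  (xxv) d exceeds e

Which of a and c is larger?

c

a < e and e < z give a < z.
Then z < b extends the chain to b.
Then b < f extends the chain to f.
Then f < q extends the chain to q.
Then q < g extends the chain to g.
With g < y: a < e < z < b < f < q < g < y.
Then y < c extends the chain to c.
So a < c; c is the larger of the two.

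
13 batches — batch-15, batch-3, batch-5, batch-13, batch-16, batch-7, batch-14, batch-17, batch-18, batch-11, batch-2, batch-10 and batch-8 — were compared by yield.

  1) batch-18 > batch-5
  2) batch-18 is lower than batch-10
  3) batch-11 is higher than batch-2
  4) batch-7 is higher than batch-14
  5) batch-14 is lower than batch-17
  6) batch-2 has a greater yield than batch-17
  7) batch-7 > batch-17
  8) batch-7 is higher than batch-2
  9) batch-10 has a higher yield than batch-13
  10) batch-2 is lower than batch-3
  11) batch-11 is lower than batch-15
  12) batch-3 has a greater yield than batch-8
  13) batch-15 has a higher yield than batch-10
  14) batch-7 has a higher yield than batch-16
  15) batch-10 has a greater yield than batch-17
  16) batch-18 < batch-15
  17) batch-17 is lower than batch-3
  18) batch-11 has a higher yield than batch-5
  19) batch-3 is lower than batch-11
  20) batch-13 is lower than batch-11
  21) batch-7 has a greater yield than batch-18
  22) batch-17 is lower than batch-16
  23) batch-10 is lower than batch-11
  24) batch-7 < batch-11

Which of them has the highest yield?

Chaining downward from batch-15: directly below it, batch-18, batch-10, batch-11; then batch-17, batch-5, batch-2, batch-13, batch-3, batch-7; then batch-14, batch-8, batch-16.
That covers every other element, and nothing is given above batch-15, so batch-15 is the highest yield.

batch-15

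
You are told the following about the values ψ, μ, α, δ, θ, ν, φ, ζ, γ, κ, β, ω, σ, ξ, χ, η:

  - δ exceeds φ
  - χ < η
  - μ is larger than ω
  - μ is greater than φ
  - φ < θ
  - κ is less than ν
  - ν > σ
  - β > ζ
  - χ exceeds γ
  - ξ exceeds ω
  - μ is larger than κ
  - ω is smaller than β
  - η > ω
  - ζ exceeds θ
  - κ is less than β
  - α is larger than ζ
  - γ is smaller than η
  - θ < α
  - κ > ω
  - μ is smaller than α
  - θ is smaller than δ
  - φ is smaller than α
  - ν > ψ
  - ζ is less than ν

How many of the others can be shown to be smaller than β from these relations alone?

From β the given relations immediately reach ω, κ, ζ.
From those, θ — 4 in total.
From those, φ — 5 in total.
No other element is forced below β by the given relations, so the count is 5.

5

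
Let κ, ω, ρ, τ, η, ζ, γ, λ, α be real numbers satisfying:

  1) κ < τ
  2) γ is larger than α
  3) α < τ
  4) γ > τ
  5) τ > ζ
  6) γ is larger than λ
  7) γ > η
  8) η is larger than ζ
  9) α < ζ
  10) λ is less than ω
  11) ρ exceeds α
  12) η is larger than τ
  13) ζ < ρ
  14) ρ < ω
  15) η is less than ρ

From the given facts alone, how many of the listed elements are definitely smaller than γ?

From γ the given relations immediately reach λ, α, τ, η.
From those, κ, ζ — 6 in total.
Nothing else is reachable below γ; 6 in all.

6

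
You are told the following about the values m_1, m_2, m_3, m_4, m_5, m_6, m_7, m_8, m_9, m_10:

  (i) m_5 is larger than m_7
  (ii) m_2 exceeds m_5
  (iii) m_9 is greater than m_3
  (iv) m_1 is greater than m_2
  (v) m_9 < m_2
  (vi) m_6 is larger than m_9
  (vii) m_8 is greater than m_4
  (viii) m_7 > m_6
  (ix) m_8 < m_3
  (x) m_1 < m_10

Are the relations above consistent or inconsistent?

The single ordering m_4 < m_8 < m_3 < m_9 < m_6 < m_7 < m_5 < m_2 < m_1 < m_10 satisfies every listed relation, so no contradiction arises.

consistent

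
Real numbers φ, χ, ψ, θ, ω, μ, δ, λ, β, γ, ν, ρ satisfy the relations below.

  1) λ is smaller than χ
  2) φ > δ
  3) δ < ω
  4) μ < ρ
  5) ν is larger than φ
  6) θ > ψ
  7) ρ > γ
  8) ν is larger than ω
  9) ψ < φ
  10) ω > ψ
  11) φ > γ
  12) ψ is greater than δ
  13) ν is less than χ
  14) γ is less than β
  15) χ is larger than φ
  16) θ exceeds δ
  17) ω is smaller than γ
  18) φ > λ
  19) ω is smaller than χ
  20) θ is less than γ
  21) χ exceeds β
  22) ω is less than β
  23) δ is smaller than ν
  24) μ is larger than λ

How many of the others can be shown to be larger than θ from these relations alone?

The elements the relations force above θ are γ, φ, ρ, ν, β, χ — no chain reaches any other.
That is 6.

6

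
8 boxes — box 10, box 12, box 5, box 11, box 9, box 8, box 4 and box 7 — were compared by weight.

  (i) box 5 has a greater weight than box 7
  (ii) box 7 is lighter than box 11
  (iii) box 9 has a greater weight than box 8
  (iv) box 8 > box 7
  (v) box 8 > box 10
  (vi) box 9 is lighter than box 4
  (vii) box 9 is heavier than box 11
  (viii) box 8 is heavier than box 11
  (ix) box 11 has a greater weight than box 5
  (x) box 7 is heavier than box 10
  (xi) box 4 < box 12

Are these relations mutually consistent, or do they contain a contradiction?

consistent

The single ordering box 10 < box 7 < box 5 < box 11 < box 8 < box 9 < box 4 < box 12 satisfies every listed relation, so no contradiction arises.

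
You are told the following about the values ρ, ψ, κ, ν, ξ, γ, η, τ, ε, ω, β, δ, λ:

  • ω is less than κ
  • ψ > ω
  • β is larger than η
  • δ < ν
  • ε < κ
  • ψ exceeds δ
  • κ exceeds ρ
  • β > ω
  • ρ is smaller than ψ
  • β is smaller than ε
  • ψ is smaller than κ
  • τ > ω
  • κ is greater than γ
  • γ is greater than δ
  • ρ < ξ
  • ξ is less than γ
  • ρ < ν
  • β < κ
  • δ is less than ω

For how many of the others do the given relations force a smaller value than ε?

4

The elements the relations force below ε are δ, η, ω, β — no chain reaches any other.
That is 4.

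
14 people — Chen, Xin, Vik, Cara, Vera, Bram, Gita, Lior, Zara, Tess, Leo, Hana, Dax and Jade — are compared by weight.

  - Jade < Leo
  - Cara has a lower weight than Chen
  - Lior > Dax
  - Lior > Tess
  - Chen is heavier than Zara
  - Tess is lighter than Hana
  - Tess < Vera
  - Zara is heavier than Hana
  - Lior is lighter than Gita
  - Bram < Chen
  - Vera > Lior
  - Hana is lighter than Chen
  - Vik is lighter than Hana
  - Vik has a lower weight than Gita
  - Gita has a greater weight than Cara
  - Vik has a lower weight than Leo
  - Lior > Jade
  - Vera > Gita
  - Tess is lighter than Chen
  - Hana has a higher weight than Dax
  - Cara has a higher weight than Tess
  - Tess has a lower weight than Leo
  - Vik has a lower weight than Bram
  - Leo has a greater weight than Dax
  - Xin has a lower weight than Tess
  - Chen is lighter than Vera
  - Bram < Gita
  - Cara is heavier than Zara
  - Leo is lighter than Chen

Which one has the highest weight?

Vera

Chaining downward from Vera: directly below it, Tess, Lior, Chen, Gita; then Dax, Xin, Jade, Vik, Bram, Hana, Zara, Cara, Leo.
That covers every other element, and nothing is given above Vera, so Vera is the highest weight.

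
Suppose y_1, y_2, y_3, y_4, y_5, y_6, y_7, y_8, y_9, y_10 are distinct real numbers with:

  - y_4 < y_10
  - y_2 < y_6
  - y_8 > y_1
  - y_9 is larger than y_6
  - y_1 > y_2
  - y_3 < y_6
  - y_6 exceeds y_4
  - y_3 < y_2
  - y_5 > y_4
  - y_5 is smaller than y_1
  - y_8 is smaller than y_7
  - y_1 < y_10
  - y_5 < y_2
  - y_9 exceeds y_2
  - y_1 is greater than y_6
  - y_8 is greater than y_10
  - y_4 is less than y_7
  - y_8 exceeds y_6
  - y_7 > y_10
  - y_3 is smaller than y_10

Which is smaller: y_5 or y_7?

y_5

y_5 < y_2 and y_2 < y_6 give y_5 < y_6.
With y_6 < y_1: y_5 < y_2 < y_6 < y_1.
Then y_1 < y_10 extends the chain to y_10.
With y_10 < y_8: y_5 < y_2 < y_6 < y_1 < y_10 < y_8.
With y_8 < y_7: y_5 < y_2 < y_6 < y_1 < y_10 < y_8 < y_7.
So y_5 < y_7; y_5 is the smaller of the two.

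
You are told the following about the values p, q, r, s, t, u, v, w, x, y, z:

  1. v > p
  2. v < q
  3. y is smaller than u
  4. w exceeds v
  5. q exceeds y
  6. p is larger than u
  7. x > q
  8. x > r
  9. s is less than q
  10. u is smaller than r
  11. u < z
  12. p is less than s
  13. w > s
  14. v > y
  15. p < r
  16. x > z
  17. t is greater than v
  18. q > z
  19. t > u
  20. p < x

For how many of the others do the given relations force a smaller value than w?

Directly below w: v, s.
One step further: y, p (4 so far).
One step further: u (5 so far).
Nothing else is reachable below w; 5 in all.

5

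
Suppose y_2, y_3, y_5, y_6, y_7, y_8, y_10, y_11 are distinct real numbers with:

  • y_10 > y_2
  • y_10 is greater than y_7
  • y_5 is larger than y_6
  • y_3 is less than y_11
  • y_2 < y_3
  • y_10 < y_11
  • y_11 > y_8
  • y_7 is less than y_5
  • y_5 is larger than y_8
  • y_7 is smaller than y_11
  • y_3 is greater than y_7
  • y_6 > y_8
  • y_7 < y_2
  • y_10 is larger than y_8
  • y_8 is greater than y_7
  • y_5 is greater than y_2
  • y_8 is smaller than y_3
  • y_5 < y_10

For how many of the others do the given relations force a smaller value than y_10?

The elements the relations force below y_10 are y_7, y_2, y_8, y_6, y_5 — no chain reaches any other.
That is 5.

5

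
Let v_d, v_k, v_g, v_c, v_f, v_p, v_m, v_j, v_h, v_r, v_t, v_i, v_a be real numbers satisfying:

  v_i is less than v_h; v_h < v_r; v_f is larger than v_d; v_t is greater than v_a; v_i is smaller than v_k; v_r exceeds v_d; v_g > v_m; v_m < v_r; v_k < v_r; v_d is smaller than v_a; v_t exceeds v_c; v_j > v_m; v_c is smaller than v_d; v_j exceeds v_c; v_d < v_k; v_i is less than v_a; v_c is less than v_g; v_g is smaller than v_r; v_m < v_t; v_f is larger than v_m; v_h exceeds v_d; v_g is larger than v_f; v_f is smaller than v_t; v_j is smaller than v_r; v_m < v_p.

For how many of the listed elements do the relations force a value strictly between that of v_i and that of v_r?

The relations place v_i below v_r. An element lies strictly between them when it is forced above v_i and also forced below v_r.
Above v_i: {v_h, v_a, v_t, v_k}. Below v_r: {v_c, v_m, v_d, v_f, v_j, v_g, v_h, v_k}.
Intersection: {v_h, v_k} — 2.

2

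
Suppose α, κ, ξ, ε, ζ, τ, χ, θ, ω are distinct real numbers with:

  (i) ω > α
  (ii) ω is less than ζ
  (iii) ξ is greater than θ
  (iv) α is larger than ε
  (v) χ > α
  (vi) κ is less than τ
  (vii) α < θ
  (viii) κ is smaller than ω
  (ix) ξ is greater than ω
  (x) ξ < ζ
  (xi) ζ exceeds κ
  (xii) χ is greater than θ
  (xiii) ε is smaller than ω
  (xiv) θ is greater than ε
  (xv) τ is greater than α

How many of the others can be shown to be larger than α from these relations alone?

6

From α the given relations immediately reach θ, ω, χ, τ.
From those, ξ, ζ — 6 in total.
Nothing else is reachable above α; 6 in all.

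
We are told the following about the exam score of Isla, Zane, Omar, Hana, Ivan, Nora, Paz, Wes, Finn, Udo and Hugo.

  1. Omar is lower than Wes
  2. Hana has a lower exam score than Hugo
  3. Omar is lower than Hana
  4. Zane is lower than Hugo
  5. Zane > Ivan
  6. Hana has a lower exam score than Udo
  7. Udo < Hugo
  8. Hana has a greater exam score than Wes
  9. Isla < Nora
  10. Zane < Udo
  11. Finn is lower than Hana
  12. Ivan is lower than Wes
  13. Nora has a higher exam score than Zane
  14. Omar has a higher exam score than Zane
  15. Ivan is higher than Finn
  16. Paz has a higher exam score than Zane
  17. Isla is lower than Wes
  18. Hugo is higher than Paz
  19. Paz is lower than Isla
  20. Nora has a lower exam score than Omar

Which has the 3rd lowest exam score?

Zane

The consecutive relations fix a unique order: Finn < Ivan < Zane < Paz < Isla < Nora < Omar < Wes < Hana < Udo < Hugo.
Counting 3 from the smallest end gives Zane.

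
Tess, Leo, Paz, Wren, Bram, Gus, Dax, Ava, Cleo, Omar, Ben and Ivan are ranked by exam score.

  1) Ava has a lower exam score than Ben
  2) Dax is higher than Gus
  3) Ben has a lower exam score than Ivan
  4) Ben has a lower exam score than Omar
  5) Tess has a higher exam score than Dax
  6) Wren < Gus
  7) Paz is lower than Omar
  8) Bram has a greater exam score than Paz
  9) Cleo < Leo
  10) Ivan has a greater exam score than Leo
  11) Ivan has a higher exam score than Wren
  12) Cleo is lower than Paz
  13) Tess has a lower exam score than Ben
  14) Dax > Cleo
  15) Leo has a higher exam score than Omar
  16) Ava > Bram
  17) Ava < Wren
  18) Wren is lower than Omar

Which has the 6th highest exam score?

Dax

The consecutive relations fix a unique order: Cleo < Paz < Bram < Ava < Wren < Gus < Dax < Tess < Ben < Omar < Leo < Ivan.
Counting 6 from the largest end gives Dax.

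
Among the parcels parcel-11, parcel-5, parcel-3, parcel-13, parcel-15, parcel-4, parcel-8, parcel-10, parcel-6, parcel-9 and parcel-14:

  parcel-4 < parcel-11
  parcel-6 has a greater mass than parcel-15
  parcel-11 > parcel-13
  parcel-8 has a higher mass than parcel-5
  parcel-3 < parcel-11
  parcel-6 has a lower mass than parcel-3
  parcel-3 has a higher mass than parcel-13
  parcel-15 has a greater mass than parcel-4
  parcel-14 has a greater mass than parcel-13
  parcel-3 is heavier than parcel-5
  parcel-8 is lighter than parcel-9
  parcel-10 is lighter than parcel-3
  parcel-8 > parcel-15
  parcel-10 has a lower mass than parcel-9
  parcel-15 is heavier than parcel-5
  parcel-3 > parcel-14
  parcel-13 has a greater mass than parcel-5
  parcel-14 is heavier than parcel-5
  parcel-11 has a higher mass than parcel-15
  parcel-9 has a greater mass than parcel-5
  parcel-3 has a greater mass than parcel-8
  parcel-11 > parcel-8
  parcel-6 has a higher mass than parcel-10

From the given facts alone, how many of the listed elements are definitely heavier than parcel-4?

6

Directly above parcel-4: parcel-15, parcel-11.
One step further: parcel-8, parcel-6 (4 so far).
One step further: parcel-9, parcel-3 (6 so far).
No other element is forced above parcel-4 by the given relations, so the count is 6.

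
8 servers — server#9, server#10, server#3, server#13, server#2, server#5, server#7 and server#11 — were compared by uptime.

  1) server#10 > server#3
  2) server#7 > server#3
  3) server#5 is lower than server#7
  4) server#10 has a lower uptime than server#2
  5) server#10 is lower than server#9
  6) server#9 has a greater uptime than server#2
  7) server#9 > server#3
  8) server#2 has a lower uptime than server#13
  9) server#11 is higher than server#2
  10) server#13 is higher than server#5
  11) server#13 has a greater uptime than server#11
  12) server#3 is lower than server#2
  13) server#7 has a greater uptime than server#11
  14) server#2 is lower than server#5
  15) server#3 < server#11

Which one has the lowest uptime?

Chaining upward from server#3: directly above it, server#10, server#2, server#11, server#7, server#9; then server#5, server#13.
That covers every other element, and nothing is given below server#3, so server#3 is the lowest uptime.

server#3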